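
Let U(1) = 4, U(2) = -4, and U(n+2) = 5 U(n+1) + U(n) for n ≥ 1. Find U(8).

-61044

U(3) = 5*(-4) + 4 = -16
U(4) = 5*(-16) + (-4) = -84
U(5) = 5*(-84) + (-16) = -436
U(6) = 5*(-436) + (-84) = -2264
U(7) = 5*(-2264) + (-436) = -11756
U(8) = 5*(-11756) + (-2264) = -61044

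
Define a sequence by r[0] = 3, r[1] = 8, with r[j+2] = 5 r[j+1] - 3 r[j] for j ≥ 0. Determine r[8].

192523

r[2] = 5(8) - 3(3) = 31
r[3] = 5(31) - 3(8) = 131
r[4] = 5(131) - 3(31) = 562
r[5] = 5(562) - 3(131) = 2417
r[6] = 5(2417) - 3(562) = 10399
r[7] = 5(10399) - 3(2417) = 44744
r[8] = 5(44744) - 3(10399) = 192523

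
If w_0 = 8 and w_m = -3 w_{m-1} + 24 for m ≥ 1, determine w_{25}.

The fixed point is 24/(1 + 3) = 6, so w_m - 6 = -3(w_{m-1} - 6).
Hence w_m = 2·(-3)^m + 6.
w_{25} = 2·(-3)^{25} + 6 = 2·-847288609443 + 6 = -1694577218880.

-1694577218880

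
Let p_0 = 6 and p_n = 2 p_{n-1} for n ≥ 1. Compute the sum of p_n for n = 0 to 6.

p_1 = 2*6 = 12
p_2 = 2*12 = 24
p_3 = 2*24 = 48
p_4 = 2*48 = 96
p_5 = 2*96 = 192
p_6 = 2*192 = 384
Sum = 6 + 12 + 24 + 48 + 96 + 192 + 384 = 762

762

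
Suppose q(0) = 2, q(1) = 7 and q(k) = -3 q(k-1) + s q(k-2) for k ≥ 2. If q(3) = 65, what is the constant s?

2

q(2) = -21 + 2s
q(3) = 63 + s
So 63 + s = 65, giving s = 2.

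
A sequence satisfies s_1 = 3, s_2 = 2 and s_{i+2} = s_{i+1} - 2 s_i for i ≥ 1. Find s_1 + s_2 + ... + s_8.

s_3 = 2 - 2(3) = -4
s_4 = (-4) - 2(2) = -8
s_5 = (-8) - 2(-4) = 0
s_6 = 0 - 2(-8) = 16
s_7 = 16 - 2(0) = 16
s_8 = 16 - 2(16) = -16
Sum = 3 + 2 + (-4) + (-8) + 0 + 16 + 16 + (-16) = 9

9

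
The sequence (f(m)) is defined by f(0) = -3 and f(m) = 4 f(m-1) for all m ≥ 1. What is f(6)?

-12288

f(1) = 4·(-3) = -12
f(2) = 4·(-12) = -48
f(3) = 4·(-48) = -192
f(4) = 4·(-192) = -768
f(5) = 4·(-768) = -3072
f(6) = 4·(-3072) = -12288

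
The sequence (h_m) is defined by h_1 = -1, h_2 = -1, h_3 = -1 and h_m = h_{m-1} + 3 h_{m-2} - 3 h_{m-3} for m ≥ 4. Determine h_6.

-1

h_4 = (-1) + 3*(-1) - 3*(-1) = -1
h_5 = (-1) + 3*(-1) - 3*(-1) = -1
h_6 = (-1) + 3*(-1) - 3*(-1) = -1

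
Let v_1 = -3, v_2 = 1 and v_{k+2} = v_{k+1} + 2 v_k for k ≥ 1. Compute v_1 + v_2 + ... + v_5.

-23

v_3 = 1 + 2·(-3) = -5
v_4 = (-5) + 2·1 = -3
v_5 = (-3) + 2·(-5) = -13
Sum = (-3) + 1 + (-5) + (-3) + (-13) = -23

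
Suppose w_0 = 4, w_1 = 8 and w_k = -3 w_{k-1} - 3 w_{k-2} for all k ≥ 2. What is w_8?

w_2 = -3*8 - 3*4 = -36
w_3 = -3*(-36) - 3*8 = 84
w_4 = -3*84 - 3*(-36) = -144
w_5 = -3*(-144) - 3*84 = 180
w_6 = -3*180 - 3*(-144) = -108
w_7 = -3*(-108) - 3*180 = -216
w_8 = -3*(-216) - 3*(-108) = 972

972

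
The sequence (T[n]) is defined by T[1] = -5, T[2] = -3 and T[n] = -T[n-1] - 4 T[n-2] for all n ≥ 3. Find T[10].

2893

T[3] = -(-3) - 4(-5) = 23
T[4] = -23 - 4(-3) = -11
T[5] = -(-11) - 4(23) = -81
T[6] = -(-81) - 4(-11) = 125
T[7] = -125 - 4(-81) = 199
T[8] = -199 - 4(125) = -699
T[9] = -(-699) - 4(199) = -97
T[10] = -(-97) - 4(-699) = 2893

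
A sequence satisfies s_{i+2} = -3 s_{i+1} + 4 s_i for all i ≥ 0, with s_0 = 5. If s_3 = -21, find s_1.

Let s_1 = z.
s_2 = 20 - 3z
s_3 = -60 + 13z
So -60 + 13z = -21, giving z = 3.

3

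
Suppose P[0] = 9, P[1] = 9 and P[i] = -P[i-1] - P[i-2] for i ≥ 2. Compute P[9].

P[2] = -9 - 9 = -18
P[3] = -(-18) - 9 = 9
P[4] = -9 - (-18) = 9
P[5] = -9 - 9 = -18
P[6] = -(-18) - 9 = 9
P[7] = -9 - (-18) = 9
P[8] = -9 - 9 = -18
P[9] = -(-18) - 9 = 9

9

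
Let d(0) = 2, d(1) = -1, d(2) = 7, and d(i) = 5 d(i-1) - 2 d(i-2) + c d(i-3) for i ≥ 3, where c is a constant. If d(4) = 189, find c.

2

d(3) = 37 + 2c
d(4) = 171 + 9c
So 171 + 9c = 189, giving c = 2.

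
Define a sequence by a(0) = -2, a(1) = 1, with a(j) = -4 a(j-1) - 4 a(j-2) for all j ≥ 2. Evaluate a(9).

a(2) = -4*1 - 4*(-2) = 4
a(3) = -4*4 - 4*1 = -20
a(4) = -4*(-20) - 4*4 = 64
a(5) = -4*64 - 4*(-20) = -176
a(6) = -4*(-176) - 4*64 = 448
a(7) = -4*448 - 4*(-176) = -1088
a(8) = -4*(-1088) - 4*448 = 2560
a(9) = -4*2560 - 4*(-1088) = -5888

-5888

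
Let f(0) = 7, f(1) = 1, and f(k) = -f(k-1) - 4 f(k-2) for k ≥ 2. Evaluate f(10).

4483

f(2) = -1 - 4*7 = -29
f(3) = -(-29) - 4*1 = 25
f(4) = -25 - 4*(-29) = 91
f(5) = -91 - 4*25 = -191
f(6) = -(-191) - 4*91 = -173
f(7) = -(-173) - 4*(-191) = 937
f(8) = -937 - 4*(-173) = -245
f(9) = -(-245) - 4*937 = -3503
f(10) = -(-3503) - 4*(-245) = 4483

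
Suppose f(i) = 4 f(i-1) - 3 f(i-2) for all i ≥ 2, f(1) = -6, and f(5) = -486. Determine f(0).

-2

Let f(0) = w.
f(2) = -24 - 3w
f(3) = -78 - 12w
f(4) = -240 - 39w
f(5) = -726 - 120w
So -726 - 120w = -486, giving w = -2.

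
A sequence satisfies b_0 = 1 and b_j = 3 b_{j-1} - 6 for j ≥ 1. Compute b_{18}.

The fixed point is -6/(1 - 3) = 3, so b_j - 3 = 3(b_{j-1} - 3).
Hence b_j = -2·3^j + 3.
b_{18} = -2·3^{18} + 3 = -2·387420489 + 3 = -774840975.

-774840975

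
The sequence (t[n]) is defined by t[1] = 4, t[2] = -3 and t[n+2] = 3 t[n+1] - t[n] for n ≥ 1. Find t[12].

-80193

t[3] = 3*(-3) - 4 = -13
t[4] = 3*(-13) - (-3) = -36
t[5] = 3*(-36) - (-13) = -95
t[6] = 3*(-95) - (-36) = -249
t[7] = 3*(-249) - (-95) = -652
t[8] = 3*(-652) - (-249) = -1707
t[9] = 3*(-1707) - (-652) = -4469
t[10] = 3*(-4469) - (-1707) = -11700
t[11] = 3*(-11700) - (-4469) = -30631
t[12] = 3*(-30631) - (-11700) = -80193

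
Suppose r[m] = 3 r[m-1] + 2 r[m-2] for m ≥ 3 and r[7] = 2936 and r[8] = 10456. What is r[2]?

2

Rearranging, r[m-2] = (r[m] - 3 r[m-1]) / 2.
r[6] = (10456 - 3*2936) / 2 = 1648/2 = 824
r[5] = (2936 - 3*824) / 2 = 464/2 = 232
r[4] = (824 - 3*232) / 2 = 128/2 = 64
r[3] = (232 - 3*64) / 2 = 40/2 = 20
r[2] = (64 - 3*20) / 2 = 4/2 = 2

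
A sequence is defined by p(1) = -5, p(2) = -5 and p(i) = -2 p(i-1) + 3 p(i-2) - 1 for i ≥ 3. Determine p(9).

p(3) = -2·(-5) + 3·(-5) - 1 = -6
p(4) = -2·(-6) + 3·(-5) - 1 = -4
p(5) = -2·(-4) + 3·(-6) - 1 = -11
p(6) = -2·(-11) + 3·(-4) - 1 = 9
p(7) = -2·9 + 3·(-11) - 1 = -52
p(8) = -2·(-52) + 3·9 - 1 = 130
p(9) = -2·130 + 3·(-52) - 1 = -417

-417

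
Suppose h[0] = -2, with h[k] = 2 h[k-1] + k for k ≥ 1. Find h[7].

-9

h[1] = 2*(-2) + 1 = -3
h[2] = 2*(-3) + 2 = -4
h[3] = 2*(-4) + 3 = -5
h[4] = 2*(-5) + 4 = -6
h[5] = 2*(-6) + 5 = -7
h[6] = 2*(-7) + 6 = -8
h[7] = 2*(-8) + 7 = -9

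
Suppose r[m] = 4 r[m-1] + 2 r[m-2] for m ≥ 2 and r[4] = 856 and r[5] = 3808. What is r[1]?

8

Rearranging, r[m-2] = (r[m] - 4 r[m-1]) / 2.
r[3] = (3808 - 4(856)) / 2 = 384/2 = 192
r[2] = (856 - 4(192)) / 2 = 88/2 = 44
r[1] = (192 - 4(44)) / 2 = 16/2 = 8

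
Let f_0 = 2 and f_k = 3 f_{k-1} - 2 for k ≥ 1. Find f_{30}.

205891132094650

The fixed point is -2/(1 - 3) = 1, so f_k - 1 = 3(f_{k-1} - 1).
Hence f_k = 1·3^k + 1.
f_{30} = 1·3^{30} + 1 = 1·205891132094649 + 1 = 205891132094650.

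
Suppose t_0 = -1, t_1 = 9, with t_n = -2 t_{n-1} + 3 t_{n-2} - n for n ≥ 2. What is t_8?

-17129

t_2 = -2(9) + 3(-1) - 2 = -23
t_3 = -2(-23) + 3(9) - 3 = 70
t_4 = -2(70) + 3(-23) - 4 = -213
t_5 = -2(-213) + 3(70) - 5 = 631
t_6 = -2(631) + 3(-213) - 6 = -1907
t_7 = -2(-1907) + 3(631) - 7 = 5700
t_8 = -2(5700) + 3(-1907) - 8 = -17129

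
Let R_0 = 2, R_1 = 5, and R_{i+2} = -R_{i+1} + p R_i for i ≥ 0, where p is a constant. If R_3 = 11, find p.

R_2 = -5 + 2p
R_3 = 5 + 3p
So 5 + 3p = 11, giving p = 2.

2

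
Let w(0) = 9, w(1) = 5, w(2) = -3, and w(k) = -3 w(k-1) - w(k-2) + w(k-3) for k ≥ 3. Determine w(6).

w(3) = -3·(-3) - 5 + 9 = 13
w(4) = -3·13 - (-3) + 5 = -31
w(5) = -3·(-31) - 13 + (-3) = 77
w(6) = -3·77 - (-31) + 13 = -187

-187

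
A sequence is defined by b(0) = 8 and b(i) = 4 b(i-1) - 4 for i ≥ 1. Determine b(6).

b(1) = 4*8 - 4 = 28
b(2) = 4*28 - 4 = 108
b(3) = 4*108 - 4 = 428
b(4) = 4*428 - 4 = 1708
b(5) = 4*1708 - 4 = 6828
b(6) = 4*6828 - 4 = 27308

27308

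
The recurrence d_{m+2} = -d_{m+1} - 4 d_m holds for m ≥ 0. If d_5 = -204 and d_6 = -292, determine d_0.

Rearranging, d_{m-2} = (d_m + d_{m-1}) / -4.
d_4 = (-292 + (-204)) / -4 = -496/-4 = 124
d_3 = (-204 + 124) / -4 = -80/-4 = 20
d_2 = (124 + 20) / -4 = 144/-4 = -36
d_1 = (20 + (-36)) / -4 = -16/-4 = 4
d_0 = (-36 + 4) / -4 = -32/-4 = 8

8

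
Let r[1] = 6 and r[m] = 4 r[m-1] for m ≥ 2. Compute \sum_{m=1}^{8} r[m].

r[2] = 4*6 = 24
r[3] = 4*24 = 96
r[4] = 4*96 = 384
r[5] = 4*384 = 1536
r[6] = 4*1536 = 6144
r[7] = 4*6144 = 24576
r[8] = 4*24576 = 98304
Sum = 6 + 24 + 96 + 384 + 1536 + 6144 + 24576 + 98304 = 131070

131070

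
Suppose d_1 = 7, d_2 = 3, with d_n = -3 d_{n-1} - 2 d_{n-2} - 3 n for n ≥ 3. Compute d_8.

d_3 = -3(3) - 2(7) - 9 = -32
d_4 = -3(-32) - 2(3) - 12 = 78
d_5 = -3(78) - 2(-32) - 15 = -185
d_6 = -3(-185) - 2(78) - 18 = 381
d_7 = -3(381) - 2(-185) - 21 = -794
d_8 = -3(-794) - 2(381) - 24 = 1596

1596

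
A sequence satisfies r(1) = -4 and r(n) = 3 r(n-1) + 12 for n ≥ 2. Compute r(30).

137260754729760

The fixed point is 12/(1 - 3) = -6, so r(n) + 6 = 3(r(n-1) + 6).
Hence r(n) = 2·3^{n-1} - 6.
r(30) = 2·3^{29} - 6 = 2·68630377364883 - 6 = 137260754729760.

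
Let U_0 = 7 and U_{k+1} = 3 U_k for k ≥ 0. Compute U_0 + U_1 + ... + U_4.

847

U_1 = 3(7) = 21
U_2 = 3(21) = 63
U_3 = 3(63) = 189
U_4 = 3(189) = 567
Sum = 7 + 21 + 63 + 189 + 567 = 847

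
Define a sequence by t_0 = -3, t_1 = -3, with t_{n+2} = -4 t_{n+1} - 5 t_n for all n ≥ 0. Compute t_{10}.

t_2 = -4(-3) - 5(-3) = 27
t_3 = -4(27) - 5(-3) = -93
t_4 = -4(-93) - 5(27) = 237
t_5 = -4(237) - 5(-93) = -483
t_6 = -4(-483) - 5(237) = 747
t_7 = -4(747) - 5(-483) = -573
t_8 = -4(-573) - 5(747) = -1443
t_9 = -4(-1443) - 5(-573) = 8637
t_{10} = -4(8637) - 5(-1443) = -27333

-27333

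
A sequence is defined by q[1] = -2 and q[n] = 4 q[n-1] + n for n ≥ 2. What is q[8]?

q[2] = 4*(-2) + 2 = -6
q[3] = 4*(-6) + 3 = -21
q[4] = 4*(-21) + 4 = -80
q[5] = 4*(-80) + 5 = -315
q[6] = 4*(-315) + 6 = -1254
q[7] = 4*(-1254) + 7 = -5009
q[8] = 4*(-5009) + 8 = -20028

-20028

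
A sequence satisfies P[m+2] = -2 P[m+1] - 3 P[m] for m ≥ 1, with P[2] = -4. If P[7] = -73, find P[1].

Let P[1] = v.
P[3] = 8 - 3v
P[4] = -4 + 6v
P[5] = -16 - 3v
P[6] = 44 - 12v
P[7] = -40 + 33v
So -40 + 33v = -73, giving v = -1.

-1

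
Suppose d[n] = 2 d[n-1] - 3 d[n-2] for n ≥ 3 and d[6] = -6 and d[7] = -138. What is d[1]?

-6

Rearranging, d[n-2] = (d[n] - 2 d[n-1]) / -3.
d[5] = (-138 - 2·(-6)) / -3 = -126/-3 = 42
d[4] = (-6 - 2·42) / -3 = -90/-3 = 30
d[3] = (42 - 2·30) / -3 = -18/-3 = 6
d[2] = (30 - 2·6) / -3 = 18/-3 = -6
d[1] = (6 - 2·(-6)) / -3 = 18/-3 = -6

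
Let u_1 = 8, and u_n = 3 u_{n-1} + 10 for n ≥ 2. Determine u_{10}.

255874

u_2 = 3·8 + 10 = 34
u_3 = 3·34 + 10 = 112
u_4 = 3·112 + 10 = 346
u_5 = 3·346 + 10 = 1048
u_6 = 3·1048 + 10 = 3154
u_7 = 3·3154 + 10 = 9472
u_8 = 3·9472 + 10 = 28426
u_9 = 3·28426 + 10 = 85288
u_{10} = 3·85288 + 10 = 255874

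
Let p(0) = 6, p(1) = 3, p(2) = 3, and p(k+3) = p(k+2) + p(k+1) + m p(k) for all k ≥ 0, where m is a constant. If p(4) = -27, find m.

-4

p(3) = 6 + 6m
p(4) = 9 + 9m
So 9 + 9m = -27, giving m = -4.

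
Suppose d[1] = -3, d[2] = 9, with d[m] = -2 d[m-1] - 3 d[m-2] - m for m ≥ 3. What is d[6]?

d[3] = -2·9 - 3·(-3) - 3 = -12
d[4] = -2·(-12) - 3·9 - 4 = -7
d[5] = -2·(-7) - 3·(-12) - 5 = 45
d[6] = -2·45 - 3·(-7) - 6 = -75

-75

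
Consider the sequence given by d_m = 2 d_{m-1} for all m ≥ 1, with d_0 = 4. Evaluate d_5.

128

d_1 = 2(4) = 8
d_2 = 2(8) = 16
d_3 = 2(16) = 32
d_4 = 2(32) = 64
d_5 = 2(64) = 128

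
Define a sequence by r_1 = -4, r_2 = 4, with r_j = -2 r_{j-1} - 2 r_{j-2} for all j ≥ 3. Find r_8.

r_3 = -2*4 - 2*(-4) = 0
r_4 = -2*0 - 2*4 = -8
r_5 = -2*(-8) - 2*0 = 16
r_6 = -2*16 - 2*(-8) = -16
r_7 = -2*(-16) - 2*16 = 0
r_8 = -2*0 - 2*(-16) = 32

32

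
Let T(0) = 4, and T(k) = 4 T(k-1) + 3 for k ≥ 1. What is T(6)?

20479

T(1) = 4·4 + 3 = 19
T(2) = 4·19 + 3 = 79
T(3) = 4·79 + 3 = 319
T(4) = 4·319 + 3 = 1279
T(5) = 4·1279 + 3 = 5119
T(6) = 4·5119 + 3 = 20479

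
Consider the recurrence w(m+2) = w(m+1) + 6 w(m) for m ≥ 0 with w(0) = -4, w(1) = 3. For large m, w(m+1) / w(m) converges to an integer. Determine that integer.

The characteristic equation is r^2 - r - 6 = 0, which factors as (r - 3)(r + 2) = 0.
So the roots are 3 and -2. Since |3| > |-2| and the coefficient of 3^m is non-zero, the ratio tends to 3.

3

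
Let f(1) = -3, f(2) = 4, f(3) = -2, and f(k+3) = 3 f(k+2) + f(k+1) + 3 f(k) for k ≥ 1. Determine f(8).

-1097

f(4) = 3·(-2) + 4 + 3·(-3) = -11
f(5) = 3·(-11) + (-2) + 3·4 = -23
f(6) = 3·(-23) + (-11) + 3·(-2) = -86
f(7) = 3·(-86) + (-23) + 3·(-11) = -314
f(8) = 3·(-314) + (-86) + 3·(-23) = -1097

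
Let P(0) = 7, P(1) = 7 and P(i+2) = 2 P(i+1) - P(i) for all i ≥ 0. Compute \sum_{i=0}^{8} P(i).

P(2) = 2(7) - 7 = 7
P(3) = 2(7) - 7 = 7
P(4) = 2(7) - 7 = 7
P(5) = 2(7) - 7 = 7
P(6) = 2(7) - 7 = 7
P(7) = 2(7) - 7 = 7
P(8) = 2(7) - 7 = 7
Sum = 7 + 7 + 7 + 7 + 7 + 7 + 7 + 7 + 7 = 63

63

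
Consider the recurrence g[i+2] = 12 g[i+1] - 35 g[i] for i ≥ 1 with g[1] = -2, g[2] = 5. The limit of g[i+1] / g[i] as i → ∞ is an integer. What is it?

The characteristic equation is r^2 - 12r + 35 = 0, which factors as (r - 7)(r - 5) = 0.
So the roots are 7 and 5. Since |7| > |5| and the coefficient of 7^i is non-zero, the ratio tends to 7.

7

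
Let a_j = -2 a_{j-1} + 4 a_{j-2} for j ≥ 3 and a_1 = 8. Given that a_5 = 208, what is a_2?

Let a_2 = z.
a_3 = 32 - 2z
a_4 = -64 + 8z
a_5 = 256 - 24z
So 256 - 24z = 208, giving z = 2.

2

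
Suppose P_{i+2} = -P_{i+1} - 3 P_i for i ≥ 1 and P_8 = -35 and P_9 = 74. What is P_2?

Rearranging, P_{i-2} = (P_i + P_{i-1}) / -3.
P_7 = (74 + (-35)) / -3 = 39/-3 = -13
P_6 = (-35 + (-13)) / -3 = -48/-3 = 16
P_5 = (-13 + 16) / -3 = 3/-3 = -1
P_4 = (16 + (-1)) / -3 = 15/-3 = -5
P_3 = (-1 + (-5)) / -3 = -6/-3 = 2
P_2 = (-5 + 2) / -3 = -3/-3 = 1

1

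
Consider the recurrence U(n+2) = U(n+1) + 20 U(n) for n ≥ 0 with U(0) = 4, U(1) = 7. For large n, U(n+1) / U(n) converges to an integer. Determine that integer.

5

The characteristic equation is r^2 - r - 20 = 0, which factors as (r - 5)(r + 4) = 0.
So the roots are 5 and -4. Since |5| > |-4| and the coefficient of 5^n is non-zero, the ratio tends to 5.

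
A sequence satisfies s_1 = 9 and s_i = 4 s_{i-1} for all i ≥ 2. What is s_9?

589824

s_2 = 4*9 = 36
s_3 = 4*36 = 144
s_4 = 4*144 = 576
s_5 = 4*576 = 2304
s_6 = 4*2304 = 9216
s_7 = 4*9216 = 36864
s_8 = 4*36864 = 147456
s_9 = 4*147456 = 589824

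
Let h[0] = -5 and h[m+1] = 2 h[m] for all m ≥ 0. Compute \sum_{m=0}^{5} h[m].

h[1] = 2*(-5) = -10
h[2] = 2*(-10) = -20
h[3] = 2*(-20) = -40
h[4] = 2*(-40) = -80
h[5] = 2*(-80) = -160
Sum = (-5) + (-10) + (-20) + (-40) + (-80) + (-160) = -315

-315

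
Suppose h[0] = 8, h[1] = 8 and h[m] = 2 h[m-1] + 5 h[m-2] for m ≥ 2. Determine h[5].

h[2] = 2*8 + 5*8 = 56
h[3] = 2*56 + 5*8 = 152
h[4] = 2*152 + 5*56 = 584
h[5] = 2*584 + 5*152 = 1928

1928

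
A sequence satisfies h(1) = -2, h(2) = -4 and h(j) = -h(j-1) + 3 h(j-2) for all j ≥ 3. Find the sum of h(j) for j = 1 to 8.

h(3) = -(-4) + 3·(-2) = -2
h(4) = -(-2) + 3·(-4) = -10
h(5) = -(-10) + 3·(-2) = 4
h(6) = -4 + 3·(-10) = -34
h(7) = -(-34) + 3·4 = 46
h(8) = -46 + 3·(-34) = -148
Sum = (-2) + (-4) + (-2) + (-10) + 4 + (-34) + 46 + (-148) = -150

-150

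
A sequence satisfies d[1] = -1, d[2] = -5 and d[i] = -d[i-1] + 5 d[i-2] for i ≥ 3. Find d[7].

275

d[3] = -(-5) + 5(-1) = 0
d[4] = -0 + 5(-5) = -25
d[5] = -(-25) + 5(0) = 25
d[6] = -25 + 5(-25) = -150
d[7] = -(-150) + 5(25) = 275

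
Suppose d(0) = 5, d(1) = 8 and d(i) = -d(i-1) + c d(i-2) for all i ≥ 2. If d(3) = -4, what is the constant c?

-4

d(2) = -8 + 5c
d(3) = 8 + 3c
So 8 + 3c = -4, giving c = -4.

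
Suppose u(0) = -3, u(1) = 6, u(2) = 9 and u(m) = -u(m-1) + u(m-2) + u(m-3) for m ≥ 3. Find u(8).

45

u(3) = -9 + 6 + (-3) = -6
u(4) = -(-6) + 9 + 6 = 21
u(5) = -21 + (-6) + 9 = -18
u(6) = -(-18) + 21 + (-6) = 33
u(7) = -33 + (-18) + 21 = -30
u(8) = -(-30) + 33 + (-18) = 45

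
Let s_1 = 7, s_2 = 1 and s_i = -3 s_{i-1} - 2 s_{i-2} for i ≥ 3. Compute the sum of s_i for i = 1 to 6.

s_3 = -3(1) - 2(7) = -17
s_4 = -3(-17) - 2(1) = 49
s_5 = -3(49) - 2(-17) = -113
s_6 = -3(-113) - 2(49) = 241
Sum = 7 + 1 + (-17) + 49 + (-113) + 241 = 168

168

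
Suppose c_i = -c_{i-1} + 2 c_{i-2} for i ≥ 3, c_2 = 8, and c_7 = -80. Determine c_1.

Let c_1 = w.
c_3 = -8 + 2w
c_4 = 24 - 2w
c_5 = -40 + 6w
c_6 = 88 - 10w
c_7 = -168 + 22w
So -168 + 22w = -80, giving w = 4.

4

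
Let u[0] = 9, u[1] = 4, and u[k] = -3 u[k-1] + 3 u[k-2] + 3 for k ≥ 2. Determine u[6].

u[2] = -3·4 + 3·9 + 3 = 18
u[3] = -3·18 + 3·4 + 3 = -39
u[4] = -3·(-39) + 3·18 + 3 = 174
u[5] = -3·174 + 3·(-39) + 3 = -636
u[6] = -3·(-636) + 3·174 + 3 = 2433

2433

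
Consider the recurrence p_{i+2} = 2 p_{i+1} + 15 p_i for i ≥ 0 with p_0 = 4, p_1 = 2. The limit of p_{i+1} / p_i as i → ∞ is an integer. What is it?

5

The characteristic equation is r^2 - 2r - 15 = 0, which factors as (r - 5)(r + 3) = 0.
So the roots are 5 and -3. Since |5| > |-3| and the coefficient of 5^i is non-zero, the ratio tends to 5.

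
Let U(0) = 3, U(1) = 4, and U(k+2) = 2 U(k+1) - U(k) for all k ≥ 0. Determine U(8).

U(2) = 2·4 - 3 = 5
U(3) = 2·5 - 4 = 6
U(4) = 2·6 - 5 = 7
U(5) = 2·7 - 6 = 8
U(6) = 2·8 - 7 = 9
U(7) = 2·9 - 8 = 10
U(8) = 2·10 - 9 = 11

11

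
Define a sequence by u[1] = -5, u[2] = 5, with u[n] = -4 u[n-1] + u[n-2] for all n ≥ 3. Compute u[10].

606965

u[3] = -4*5 + (-5) = -25
u[4] = -4*(-25) + 5 = 105
u[5] = -4*105 + (-25) = -445
u[6] = -4*(-445) + 105 = 1885
u[7] = -4*1885 + (-445) = -7985
u[8] = -4*(-7985) + 1885 = 33825
u[9] = -4*33825 + (-7985) = -143285
u[10] = -4*(-143285) + 33825 = 606965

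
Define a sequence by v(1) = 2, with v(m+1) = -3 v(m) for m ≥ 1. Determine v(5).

162

v(2) = -3*2 = -6
v(3) = -3*(-6) = 18
v(4) = -3*18 = -54
v(5) = -3*(-54) = 162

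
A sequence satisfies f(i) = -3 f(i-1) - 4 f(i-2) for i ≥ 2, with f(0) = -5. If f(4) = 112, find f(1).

Let f(1) = y.
f(2) = 20 - 3y
f(3) = -60 + 5y
f(4) = 100 - 3y
So 100 - 3y = 112, giving y = -4.

-4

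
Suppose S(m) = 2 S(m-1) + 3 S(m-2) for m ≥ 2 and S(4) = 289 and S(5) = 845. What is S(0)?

Rearranging, S(m-2) = (S(m) - 2 S(m-1)) / 3.
S(3) = (845 - 2*289) / 3 = 267/3 = 89
S(2) = (289 - 2*89) / 3 = 111/3 = 37
S(1) = (89 - 2*37) / 3 = 15/3 = 5
S(0) = (37 - 2*5) / 3 = 27/3 = 9

9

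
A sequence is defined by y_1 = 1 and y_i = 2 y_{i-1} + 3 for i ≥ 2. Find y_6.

125

y_2 = 2(1) + 3 = 5
y_3 = 2(5) + 3 = 13
y_4 = 2(13) + 3 = 29
y_5 = 2(29) + 3 = 61
y_6 = 2(61) + 3 = 125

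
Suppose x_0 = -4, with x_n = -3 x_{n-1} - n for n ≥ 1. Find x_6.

x_1 = -3·(-4) - 1 = 11
x_2 = -3·11 - 2 = -35
x_3 = -3·(-35) - 3 = 102
x_4 = -3·102 - 4 = -310
x_5 = -3·(-310) - 5 = 925
x_6 = -3·925 - 6 = -2781

-2781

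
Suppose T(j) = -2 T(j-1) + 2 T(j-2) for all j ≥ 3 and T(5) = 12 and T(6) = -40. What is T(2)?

-6

Rearranging, T(j-2) = (T(j) + 2 T(j-1)) / 2.
T(4) = (-40 + 2·12) / 2 = -16/2 = -8
T(3) = (12 + 2·(-8)) / 2 = -4/2 = -2
T(2) = (-8 + 2·(-2)) / 2 = -12/2 = -6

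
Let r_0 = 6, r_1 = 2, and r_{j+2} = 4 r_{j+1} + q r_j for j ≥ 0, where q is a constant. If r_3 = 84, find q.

r_2 = 8 + 6q
r_3 = 32 + 26q
So 32 + 26q = 84, giving q = 2.

2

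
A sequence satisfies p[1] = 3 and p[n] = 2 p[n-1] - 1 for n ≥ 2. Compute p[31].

2147483649

The fixed point is -1/(1 - 2) = 1, so p[n] - 1 = 2(p[n-1] - 1).
Hence p[n] = 2·2^{n-1} + 1.
p[31] = 2·2^{30} + 1 = 2·1073741824 + 1 = 2147483649.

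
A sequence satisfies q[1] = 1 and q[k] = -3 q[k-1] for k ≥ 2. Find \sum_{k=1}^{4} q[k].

q[2] = -3*1 = -3
q[3] = -3*(-3) = 9
q[4] = -3*9 = -27
Sum = 1 + (-3) + 9 + (-27) = -20

-20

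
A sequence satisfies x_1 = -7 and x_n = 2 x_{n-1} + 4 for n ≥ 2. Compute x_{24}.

-25165828

The fixed point is 4/(1 - 2) = -4, so x_n + 4 = 2(x_{n-1} + 4).
Hence x_n = -3·2^{n-1} - 4.
x_{24} = -3·2^{23} - 4 = -3·8388608 - 4 = -25165828.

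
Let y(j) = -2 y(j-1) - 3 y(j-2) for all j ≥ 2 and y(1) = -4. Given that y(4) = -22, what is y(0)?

2

Let y(0) = v.
y(2) = 8 - 3v
y(3) = -4 + 6v
y(4) = -16 - 3v
So -16 - 3v = -22, giving v = 2.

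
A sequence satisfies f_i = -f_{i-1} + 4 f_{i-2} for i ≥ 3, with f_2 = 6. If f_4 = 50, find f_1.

Let f_1 = v.
f_3 = -6 + 4v
f_4 = 30 - 4v
So 30 - 4v = 50, giving v = -5.

-5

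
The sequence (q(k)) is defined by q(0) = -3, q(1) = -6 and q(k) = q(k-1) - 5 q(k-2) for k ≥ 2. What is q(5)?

-201

q(2) = (-6) - 5·(-3) = 9
q(3) = 9 - 5·(-6) = 39
q(4) = 39 - 5·9 = -6
q(5) = (-6) - 5·39 = -201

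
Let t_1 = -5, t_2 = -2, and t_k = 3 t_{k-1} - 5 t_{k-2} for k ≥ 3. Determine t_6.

t_3 = 3(-2) - 5(-5) = 19
t_4 = 3(19) - 5(-2) = 67
t_5 = 3(67) - 5(19) = 106
t_6 = 3(106) - 5(67) = -17

-17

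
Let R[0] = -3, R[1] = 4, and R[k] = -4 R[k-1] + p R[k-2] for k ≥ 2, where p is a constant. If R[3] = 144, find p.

5

R[2] = -16 - 3p
R[3] = 64 + 16p
So 64 + 16p = 144, giving p = 5.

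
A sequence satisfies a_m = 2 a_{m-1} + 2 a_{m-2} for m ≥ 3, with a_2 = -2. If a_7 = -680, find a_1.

Let a_1 = z.
a_3 = -4 + 2z
a_4 = -12 + 4z
a_5 = -32 + 12z
a_6 = -88 + 32z
a_7 = -240 + 88z
So -240 + 88z = -680, giving z = -5.

-5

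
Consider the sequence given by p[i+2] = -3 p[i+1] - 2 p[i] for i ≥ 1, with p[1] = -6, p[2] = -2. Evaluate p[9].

p[3] = -3*(-2) - 2*(-6) = 18
p[4] = -3*18 - 2*(-2) = -50
p[5] = -3*(-50) - 2*18 = 114
p[6] = -3*114 - 2*(-50) = -242
p[7] = -3*(-242) - 2*114 = 498
p[8] = -3*498 - 2*(-242) = -1010
p[9] = -3*(-1010) - 2*498 = 2034

2034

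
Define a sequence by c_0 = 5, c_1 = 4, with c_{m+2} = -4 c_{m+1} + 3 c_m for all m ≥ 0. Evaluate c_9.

146932

c_2 = -4(4) + 3(5) = -1
c_3 = -4(-1) + 3(4) = 16
c_4 = -4(16) + 3(-1) = -67
c_5 = -4(-67) + 3(16) = 316
c_6 = -4(316) + 3(-67) = -1465
c_7 = -4(-1465) + 3(316) = 6808
c_8 = -4(6808) + 3(-1465) = -31627
c_9 = -4(-31627) + 3(6808) = 146932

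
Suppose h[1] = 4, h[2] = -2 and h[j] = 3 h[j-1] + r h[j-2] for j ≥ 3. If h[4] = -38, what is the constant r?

h[3] = -6 + 4r
h[4] = -18 + 10r
So -18 + 10r = -38, giving r = -2.

-2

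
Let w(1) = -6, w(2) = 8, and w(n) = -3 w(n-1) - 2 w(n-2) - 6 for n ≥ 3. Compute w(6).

w(3) = -3*8 - 2*(-6) - 6 = -18
w(4) = -3*(-18) - 2*8 - 6 = 32
w(5) = -3*32 - 2*(-18) - 6 = -66
w(6) = -3*(-66) - 2*32 - 6 = 128

128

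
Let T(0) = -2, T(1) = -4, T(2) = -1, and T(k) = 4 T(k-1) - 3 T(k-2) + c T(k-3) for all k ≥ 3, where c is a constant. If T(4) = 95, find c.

-5

T(3) = 8 - 2c
T(4) = 35 - 12c
So 35 - 12c = 95, giving c = -5.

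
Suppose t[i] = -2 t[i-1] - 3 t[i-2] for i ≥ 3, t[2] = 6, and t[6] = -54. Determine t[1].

Let t[1] = y.
t[3] = -12 - 3y
t[4] = 6 + 6y
t[5] = 24 - 3y
t[6] = -66 - 12y
So -66 - 12y = -54, giving y = -1.

-1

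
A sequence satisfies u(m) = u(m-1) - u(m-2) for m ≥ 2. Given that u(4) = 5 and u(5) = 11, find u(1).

Rearranging, u(m-2) = -(u(m) - u(m-1)).
u(3) = -(11 - 5) = -6
u(2) = -(5 - (-6)) = -11
u(1) = -(-6 - (-11)) = -5

-5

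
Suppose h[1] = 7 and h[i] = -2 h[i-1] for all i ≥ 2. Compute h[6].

-224

h[2] = -2*7 = -14
h[3] = -2*(-14) = 28
h[4] = -2*28 = -56
h[5] = -2*(-56) = 112
h[6] = -2*112 = -224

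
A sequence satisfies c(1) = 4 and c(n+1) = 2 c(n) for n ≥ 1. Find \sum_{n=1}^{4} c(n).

c(2) = 2·4 = 8
c(3) = 2·8 = 16
c(4) = 2·16 = 32
Sum = 4 + 8 + 16 + 32 = 60

60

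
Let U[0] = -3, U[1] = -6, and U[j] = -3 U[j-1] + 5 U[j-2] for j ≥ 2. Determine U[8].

42927

U[2] = -3*(-6) + 5*(-3) = 3
U[3] = -3*3 + 5*(-6) = -39
U[4] = -3*(-39) + 5*3 = 132
U[5] = -3*132 + 5*(-39) = -591
U[6] = -3*(-591) + 5*132 = 2433
U[7] = -3*2433 + 5*(-591) = -10254
U[8] = -3*(-10254) + 5*2433 = 42927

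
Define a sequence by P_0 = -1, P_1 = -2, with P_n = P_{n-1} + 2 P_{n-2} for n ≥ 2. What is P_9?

-512

P_2 = (-2) + 2*(-1) = -4
P_3 = (-4) + 2*(-2) = -8
P_4 = (-8) + 2*(-4) = -16
P_5 = (-16) + 2*(-8) = -32
P_6 = (-32) + 2*(-16) = -64
P_7 = (-64) + 2*(-32) = -128
P_8 = (-128) + 2*(-64) = -256
P_9 = (-256) + 2*(-128) = -512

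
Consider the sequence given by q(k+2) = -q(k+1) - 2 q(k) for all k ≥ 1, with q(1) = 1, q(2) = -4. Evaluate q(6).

q(3) = -(-4) - 2·1 = 2
q(4) = -2 - 2·(-4) = 6
q(5) = -6 - 2·2 = -10
q(6) = -(-10) - 2·6 = -2

-2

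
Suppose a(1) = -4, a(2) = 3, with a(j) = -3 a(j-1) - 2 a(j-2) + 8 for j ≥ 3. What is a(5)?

51

a(3) = -3·3 - 2·(-4) + 8 = 7
a(4) = -3·7 - 2·3 + 8 = -19
a(5) = -3·(-19) - 2·7 + 8 = 51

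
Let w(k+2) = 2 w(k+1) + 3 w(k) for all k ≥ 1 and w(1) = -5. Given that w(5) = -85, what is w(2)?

1

Let w(2) = v.
w(3) = -15 + 2v
w(4) = -30 + 7v
w(5) = -105 + 20v
So -105 + 20v = -85, giving v = 1.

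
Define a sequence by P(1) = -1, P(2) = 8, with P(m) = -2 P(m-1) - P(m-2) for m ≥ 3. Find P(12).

P(3) = -2·8 - (-1) = -15
P(4) = -2·(-15) - 8 = 22
P(5) = -2·22 - (-15) = -29
P(6) = -2·(-29) - 22 = 36
P(7) = -2·36 - (-29) = -43
P(8) = -2·(-43) - 36 = 50
P(9) = -2·50 - (-43) = -57
P(10) = -2·(-57) - 50 = 64
P(11) = -2·64 - (-57) = -71
P(12) = -2·(-71) - 64 = 78

78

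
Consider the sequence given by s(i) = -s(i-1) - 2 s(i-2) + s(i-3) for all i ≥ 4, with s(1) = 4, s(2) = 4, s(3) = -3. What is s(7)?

-11

s(4) = -(-3) - 2*4 + 4 = -1
s(5) = -(-1) - 2*(-3) + 4 = 11
s(6) = -11 - 2*(-1) + (-3) = -12
s(7) = -(-12) - 2*11 + (-1) = -11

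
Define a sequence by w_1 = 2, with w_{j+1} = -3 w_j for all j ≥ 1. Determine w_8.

w_2 = -3(2) = -6
w_3 = -3(-6) = 18
w_4 = -3(18) = -54
w_5 = -3(-54) = 162
w_6 = -3(162) = -486
w_7 = -3(-486) = 1458
w_8 = -3(1458) = -4374

-4374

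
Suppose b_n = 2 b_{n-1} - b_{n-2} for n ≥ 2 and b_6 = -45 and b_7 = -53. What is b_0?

3

Rearranging, b_{n-2} = -(b_n - 2 b_{n-1}).
b_5 = -(-53 - 2*(-45)) = -37
b_4 = -(-45 - 2*(-37)) = -29
b_3 = -(-37 - 2*(-29)) = -21
b_2 = -(-29 - 2*(-21)) = -13
b_1 = -(-21 - 2*(-13)) = -5
b_0 = -(-13 - 2*(-5)) = 3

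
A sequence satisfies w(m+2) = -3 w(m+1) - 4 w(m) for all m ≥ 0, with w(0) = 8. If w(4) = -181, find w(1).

Let w(1) = y.
w(2) = -32 - 3y
w(3) = 96 + 5y
w(4) = -160 - 3y
So -160 - 3y = -181, giving y = 7.

7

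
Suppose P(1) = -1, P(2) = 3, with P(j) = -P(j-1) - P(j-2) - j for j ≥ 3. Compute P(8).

P(3) = -3 - (-1) - 3 = -5
P(4) = -(-5) - 3 - 4 = -2
P(5) = -(-2) - (-5) - 5 = 2
P(6) = -2 - (-2) - 6 = -6
P(7) = -(-6) - 2 - 7 = -3
P(8) = -(-3) - (-6) - 8 = 1

1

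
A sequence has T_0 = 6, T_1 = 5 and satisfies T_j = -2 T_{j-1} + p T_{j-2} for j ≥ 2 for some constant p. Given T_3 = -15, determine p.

T_2 = -10 + 6p
T_3 = 20 - 7p
So 20 - 7p = -15, giving p = 5.

5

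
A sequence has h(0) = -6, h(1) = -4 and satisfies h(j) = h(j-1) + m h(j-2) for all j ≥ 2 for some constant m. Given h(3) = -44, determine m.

h(2) = -4 - 6m
h(3) = -4 - 10m
So -4 - 10m = -44, giving m = 4.

4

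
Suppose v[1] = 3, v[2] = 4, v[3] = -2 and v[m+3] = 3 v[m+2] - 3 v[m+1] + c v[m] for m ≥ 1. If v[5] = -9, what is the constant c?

v[4] = -18 + 3c
v[5] = -48 + 13c
So -48 + 13c = -9, giving c = 3.

3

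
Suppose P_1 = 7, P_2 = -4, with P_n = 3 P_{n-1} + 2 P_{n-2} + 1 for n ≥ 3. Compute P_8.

566

P_3 = 3·(-4) + 2·7 + 1 = 3
P_4 = 3·3 + 2·(-4) + 1 = 2
P_5 = 3·2 + 2·3 + 1 = 13
P_6 = 3·13 + 2·2 + 1 = 44
P_7 = 3·44 + 2·13 + 1 = 159
P_8 = 3·159 + 2·44 + 1 = 566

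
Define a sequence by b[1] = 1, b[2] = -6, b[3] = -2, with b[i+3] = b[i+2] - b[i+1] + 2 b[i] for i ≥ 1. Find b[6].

b[4] = (-2) - (-6) + 2(1) = 6
b[5] = 6 - (-2) + 2(-6) = -4
b[6] = (-4) - 6 + 2(-2) = -14

-14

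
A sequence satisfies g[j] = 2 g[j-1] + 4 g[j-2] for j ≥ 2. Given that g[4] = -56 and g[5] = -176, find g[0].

-1

Rearranging, g[j-2] = (g[j] - 2 g[j-1]) / 4.
g[3] = (-176 - 2(-56)) / 4 = -64/4 = -16
g[2] = (-56 - 2(-16)) / 4 = -24/4 = -6
g[1] = (-16 - 2(-6)) / 4 = -4/4 = -1
g[0] = (-6 - 2(-1)) / 4 = -4/4 = -1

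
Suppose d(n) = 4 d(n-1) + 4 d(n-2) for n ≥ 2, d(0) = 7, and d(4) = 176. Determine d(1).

-4

Let d(1) = y.
d(2) = 28 + 4y
d(3) = 112 + 20y
d(4) = 560 + 96y
So 560 + 96y = 176, giving y = -4.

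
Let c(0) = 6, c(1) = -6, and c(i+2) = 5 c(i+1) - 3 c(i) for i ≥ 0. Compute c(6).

-17922

c(2) = 5·(-6) - 3·6 = -48
c(3) = 5·(-48) - 3·(-6) = -222
c(4) = 5·(-222) - 3·(-48) = -966
c(5) = 5·(-966) - 3·(-222) = -4164
c(6) = 5·(-4164) - 3·(-966) = -17922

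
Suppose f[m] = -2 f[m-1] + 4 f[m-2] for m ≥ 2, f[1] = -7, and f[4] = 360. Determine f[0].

6

Let f[0] = w.
f[2] = 14 + 4w
f[3] = -56 - 8w
f[4] = 168 + 32w
So 168 + 32w = 360, giving w = 6.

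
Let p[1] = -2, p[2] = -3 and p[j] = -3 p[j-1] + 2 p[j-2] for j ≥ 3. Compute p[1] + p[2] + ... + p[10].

p[3] = -3*(-3) + 2*(-2) = 5
p[4] = -3*5 + 2*(-3) = -21
p[5] = -3*(-21) + 2*5 = 73
p[6] = -3*73 + 2*(-21) = -261
p[7] = -3*(-261) + 2*73 = 929
p[8] = -3*929 + 2*(-261) = -3309
p[9] = -3*(-3309) + 2*929 = 11785
p[10] = -3*11785 + 2*(-3309) = -41973
Sum = (-2) + (-3) + 5 + (-21) + 73 + (-261) + 929 + (-3309) + 11785 + (-41973) = -32777

-32777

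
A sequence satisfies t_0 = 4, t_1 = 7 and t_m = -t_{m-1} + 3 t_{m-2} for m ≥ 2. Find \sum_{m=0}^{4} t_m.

t_2 = -7 + 3*4 = 5
t_3 = -5 + 3*7 = 16
t_4 = -16 + 3*5 = -1
Sum = 4 + 7 + 5 + 16 + (-1) = 31

31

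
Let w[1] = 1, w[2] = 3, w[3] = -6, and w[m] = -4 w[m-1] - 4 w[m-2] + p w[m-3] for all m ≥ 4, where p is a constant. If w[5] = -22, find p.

-2

w[4] = 12 + p
w[5] = -24 - p
So -24 - p = -22, giving p = -2.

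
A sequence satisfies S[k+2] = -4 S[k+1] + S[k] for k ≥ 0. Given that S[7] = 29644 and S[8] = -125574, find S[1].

4

Rearranging, S[k-2] = S[k] + 4 S[k-1].
S[6] = -125574 + 4·29644 = -6998
S[5] = 29644 + 4·(-6998) = 1652
S[4] = -6998 + 4·1652 = -390
S[3] = 1652 + 4·(-390) = 92
S[2] = -390 + 4·92 = -22
S[1] = 92 + 4·(-22) = 4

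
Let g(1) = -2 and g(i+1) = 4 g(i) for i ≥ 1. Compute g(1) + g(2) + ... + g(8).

g(2) = 4*(-2) = -8
g(3) = 4*(-8) = -32
g(4) = 4*(-32) = -128
g(5) = 4*(-128) = -512
g(6) = 4*(-512) = -2048
g(7) = 4*(-2048) = -8192
g(8) = 4*(-8192) = -32768
Sum = (-2) + (-8) + (-32) + (-128) + (-512) + (-2048) + (-8192) + (-32768) = -43690

-43690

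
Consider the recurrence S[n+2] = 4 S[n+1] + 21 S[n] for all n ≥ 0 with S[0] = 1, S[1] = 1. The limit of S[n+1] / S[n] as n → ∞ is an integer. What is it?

7

The characteristic equation is r^2 - 4r - 21 = 0, which factors as (r - 7)(r + 3) = 0.
So the roots are 7 and -3. Since |7| > |-3| and the coefficient of 7^n is non-zero, the ratio tends to 7.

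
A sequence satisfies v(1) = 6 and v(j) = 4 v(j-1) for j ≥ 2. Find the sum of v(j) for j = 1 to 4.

510

v(2) = 4·6 = 24
v(3) = 4·24 = 96
v(4) = 4·96 = 384
Sum = 6 + 24 + 96 + 384 = 510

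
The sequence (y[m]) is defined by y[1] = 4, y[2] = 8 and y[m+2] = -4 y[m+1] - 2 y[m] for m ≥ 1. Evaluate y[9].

y[3] = -4(8) - 2(4) = -40
y[4] = -4(-40) - 2(8) = 144
y[5] = -4(144) - 2(-40) = -496
y[6] = -4(-496) - 2(144) = 1696
y[7] = -4(1696) - 2(-496) = -5792
y[8] = -4(-5792) - 2(1696) = 19776
y[9] = -4(19776) - 2(-5792) = -67520

-67520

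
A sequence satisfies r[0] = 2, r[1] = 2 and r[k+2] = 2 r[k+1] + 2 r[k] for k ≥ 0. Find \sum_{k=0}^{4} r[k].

r[2] = 2(2) + 2(2) = 8
r[3] = 2(8) + 2(2) = 20
r[4] = 2(20) + 2(8) = 56
Sum = 2 + 2 + 8 + 20 + 56 = 88

88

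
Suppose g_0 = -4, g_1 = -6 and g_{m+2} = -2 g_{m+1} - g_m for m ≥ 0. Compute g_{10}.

96

g_2 = -2*(-6) - (-4) = 16
g_3 = -2*16 - (-6) = -26
g_4 = -2*(-26) - 16 = 36
g_5 = -2*36 - (-26) = -46
g_6 = -2*(-46) - 36 = 56
g_7 = -2*56 - (-46) = -66
g_8 = -2*(-66) - 56 = 76
g_9 = -2*76 - (-66) = -86
g_{10} = -2*(-86) - 76 = 96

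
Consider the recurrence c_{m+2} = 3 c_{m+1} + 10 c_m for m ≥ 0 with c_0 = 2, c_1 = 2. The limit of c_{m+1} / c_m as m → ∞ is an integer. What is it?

5

The characteristic equation is r^2 - 3r - 10 = 0, which factors as (r - 5)(r + 2) = 0.
So the roots are 5 and -2. Since |5| > |-2| and the coefficient of 5^m is non-zero, the ratio tends to 5.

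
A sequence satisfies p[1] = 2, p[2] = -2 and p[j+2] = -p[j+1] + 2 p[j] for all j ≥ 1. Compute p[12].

p[3] = -(-2) + 2(2) = 6
p[4] = -6 + 2(-2) = -10
p[5] = -(-10) + 2(6) = 22
p[6] = -22 + 2(-10) = -42
p[7] = -(-42) + 2(22) = 86
p[8] = -86 + 2(-42) = -170
p[9] = -(-170) + 2(86) = 342
p[10] = -342 + 2(-170) = -682
p[11] = -(-682) + 2(342) = 1366
p[12] = -1366 + 2(-682) = -2730

-2730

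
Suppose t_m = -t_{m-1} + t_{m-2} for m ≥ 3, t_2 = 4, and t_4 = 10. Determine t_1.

Let t_1 = y.
t_3 = -4 + y
t_4 = 8 - y
So 8 - y = 10, giving y = -2.

-2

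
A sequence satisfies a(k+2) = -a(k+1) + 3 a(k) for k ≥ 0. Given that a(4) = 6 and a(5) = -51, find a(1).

Rearranging, a(k-2) = (a(k) + a(k-1)) / 3.
a(3) = (-51 + 6) / 3 = -45/3 = -15
a(2) = (6 + (-15)) / 3 = -9/3 = -3
a(1) = (-15 + (-3)) / 3 = -18/3 = -6

-6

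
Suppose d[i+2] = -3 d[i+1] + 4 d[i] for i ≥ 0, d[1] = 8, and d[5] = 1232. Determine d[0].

Let d[0] = w.
d[2] = -24 + 4w
d[3] = 104 - 12w
d[4] = -408 + 52w
d[5] = 1640 - 204w
So 1640 - 204w = 1232, giving w = 2.

2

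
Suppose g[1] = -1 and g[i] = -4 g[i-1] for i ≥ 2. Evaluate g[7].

g[2] = -4·(-1) = 4
g[3] = -4·4 = -16
g[4] = -4·(-16) = 64
g[5] = -4·64 = -256
g[6] = -4·(-256) = 1024
g[7] = -4·1024 = -4096

-4096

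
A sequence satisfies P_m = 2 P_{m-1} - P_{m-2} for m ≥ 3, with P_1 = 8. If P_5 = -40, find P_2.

-4

Let P_2 = v.
P_3 = -8 + 2v
P_4 = -16 + 3v
P_5 = -24 + 4v
So -24 + 4v = -40, giving v = -4.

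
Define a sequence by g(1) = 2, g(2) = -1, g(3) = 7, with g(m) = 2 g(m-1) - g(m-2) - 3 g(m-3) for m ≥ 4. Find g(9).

g(4) = 2·7 - (-1) - 3·2 = 9
g(5) = 2·9 - 7 - 3·(-1) = 14
g(6) = 2·14 - 9 - 3·7 = -2
g(7) = 2·(-2) - 14 - 3·9 = -45
g(8) = 2·(-45) - (-2) - 3·14 = -130
g(9) = 2·(-130) - (-45) - 3·(-2) = -209

-209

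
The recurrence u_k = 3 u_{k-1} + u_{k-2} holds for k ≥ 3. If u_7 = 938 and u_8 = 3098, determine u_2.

Rearranging, u_{k-2} = u_k - 3 u_{k-1}.
u_6 = 3098 - 3·938 = 284
u_5 = 938 - 3·284 = 86
u_4 = 284 - 3·86 = 26
u_3 = 86 - 3·26 = 8
u_2 = 26 - 3·8 = 2

2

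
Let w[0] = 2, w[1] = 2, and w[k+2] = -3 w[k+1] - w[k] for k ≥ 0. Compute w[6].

-398

w[2] = -3*2 - 2 = -8
w[3] = -3*(-8) - 2 = 22
w[4] = -3*22 - (-8) = -58
w[5] = -3*(-58) - 22 = 152
w[6] = -3*152 - (-58) = -398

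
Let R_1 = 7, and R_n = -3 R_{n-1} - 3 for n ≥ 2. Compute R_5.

627

R_2 = -3·7 - 3 = -24
R_3 = -3·(-24) - 3 = 69
R_4 = -3·69 - 3 = -210
R_5 = -3·(-210) - 3 = 627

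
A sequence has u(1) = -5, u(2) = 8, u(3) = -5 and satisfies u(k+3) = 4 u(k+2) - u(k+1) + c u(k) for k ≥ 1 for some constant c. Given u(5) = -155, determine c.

u(4) = -28 - 5c
u(5) = -107 - 12c
So -107 - 12c = -155, giving c = 4.

4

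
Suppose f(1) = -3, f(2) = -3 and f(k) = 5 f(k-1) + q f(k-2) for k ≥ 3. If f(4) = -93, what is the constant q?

1

f(3) = -15 - 3q
f(4) = -75 - 18q
So -75 - 18q = -93, giving q = 1.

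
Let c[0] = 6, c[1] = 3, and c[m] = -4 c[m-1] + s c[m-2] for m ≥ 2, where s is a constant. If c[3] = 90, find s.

-2

c[2] = -12 + 6s
c[3] = 48 - 21s
So 48 - 21s = 90, giving s = -2.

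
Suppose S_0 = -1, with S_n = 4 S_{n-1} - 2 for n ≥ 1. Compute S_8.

S_1 = 4*(-1) - 2 = -6
S_2 = 4*(-6) - 2 = -26
S_3 = 4*(-26) - 2 = -106
S_4 = 4*(-106) - 2 = -426
S_5 = 4*(-426) - 2 = -1706
S_6 = 4*(-1706) - 2 = -6826
S_7 = 4*(-6826) - 2 = -27306
S_8 = 4*(-27306) - 2 = -109226

-109226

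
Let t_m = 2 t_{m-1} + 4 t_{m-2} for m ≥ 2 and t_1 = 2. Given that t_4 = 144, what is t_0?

Let t_0 = v.
t_2 = 4 + 4v
t_3 = 16 + 8v
t_4 = 48 + 32v
So 48 + 32v = 144, giving v = 3.

3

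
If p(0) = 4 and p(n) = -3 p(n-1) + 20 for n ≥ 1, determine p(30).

-205891132094644

The fixed point is 20/(1 + 3) = 5, so p(n) - 5 = -3(p(n-1) - 5).
Hence p(n) = -1·(-3)^n + 5.
p(30) = -1·(-3)^{30} + 5 = -1·205891132094649 + 5 = -205891132094644.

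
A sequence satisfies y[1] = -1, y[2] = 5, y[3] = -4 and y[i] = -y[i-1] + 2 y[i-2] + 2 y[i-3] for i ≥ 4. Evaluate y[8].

54

y[4] = -(-4) + 2*5 + 2*(-1) = 12
y[5] = -12 + 2*(-4) + 2*5 = -10
y[6] = -(-10) + 2*12 + 2*(-4) = 26
y[7] = -26 + 2*(-10) + 2*12 = -22
y[8] = -(-22) + 2*26 + 2*(-10) = 54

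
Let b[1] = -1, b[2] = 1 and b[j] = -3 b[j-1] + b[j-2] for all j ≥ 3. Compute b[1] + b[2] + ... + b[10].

b[3] = -3(1) + (-1) = -4
b[4] = -3(-4) + 1 = 13
b[5] = -3(13) + (-4) = -43
b[6] = -3(-43) + 13 = 142
b[7] = -3(142) + (-43) = -469
b[8] = -3(-469) + 142 = 1549
b[9] = -3(1549) + (-469) = -5116
b[10] = -3(-5116) + 1549 = 16897
Sum = (-1) + 1 + (-4) + 13 + (-43) + 142 + (-469) + 1549 + (-5116) + 16897 = 12969

12969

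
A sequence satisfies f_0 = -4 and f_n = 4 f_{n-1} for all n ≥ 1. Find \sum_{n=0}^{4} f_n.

-1364

f_1 = 4(-4) = -16
f_2 = 4(-16) = -64
f_3 = 4(-64) = -256
f_4 = 4(-256) = -1024
Sum = (-4) + (-16) + (-64) + (-256) + (-1024) = -1364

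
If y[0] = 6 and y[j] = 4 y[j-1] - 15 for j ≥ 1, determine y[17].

The fixed point is -15/(1 - 4) = 5, so y[j] - 5 = 4(y[j-1] - 5).
Hence y[j] = 1·4^j + 5.
y[17] = 1·4^{17} + 5 = 1·17179869184 + 5 = 17179869189.

17179869189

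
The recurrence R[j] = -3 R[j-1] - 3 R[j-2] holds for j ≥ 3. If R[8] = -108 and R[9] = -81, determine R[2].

Rearranging, R[j-2] = (R[j] + 3 R[j-1]) / -3.
R[7] = (-81 + 3*(-108)) / -3 = -405/-3 = 135
R[6] = (-108 + 3*135) / -3 = 297/-3 = -99
R[5] = (135 + 3*(-99)) / -3 = -162/-3 = 54
R[4] = (-99 + 3*54) / -3 = 63/-3 = -21
R[3] = (54 + 3*(-21)) / -3 = -9/-3 = 3
R[2] = (-21 + 3*3) / -3 = -12/-3 = 4

4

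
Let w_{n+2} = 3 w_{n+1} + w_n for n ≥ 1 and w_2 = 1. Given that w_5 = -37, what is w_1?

-7

Let w_1 = x.
w_3 = 3 + x
w_4 = 10 + 3x
w_5 = 33 + 10x
So 33 + 10x = -37, giving x = -7.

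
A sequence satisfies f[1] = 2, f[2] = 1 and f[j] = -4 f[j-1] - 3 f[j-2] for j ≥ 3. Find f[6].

361

f[3] = -4(1) - 3(2) = -10
f[4] = -4(-10) - 3(1) = 37
f[5] = -4(37) - 3(-10) = -118
f[6] = -4(-118) - 3(37) = 361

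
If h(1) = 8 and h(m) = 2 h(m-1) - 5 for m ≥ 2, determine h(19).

The fixed point is -5/(1 - 2) = 5, so h(m) - 5 = 2(h(m-1) - 5).
Hence h(m) = 3·2^{m-1} + 5.
h(19) = 3·2^{18} + 5 = 3·262144 + 5 = 786437.

786437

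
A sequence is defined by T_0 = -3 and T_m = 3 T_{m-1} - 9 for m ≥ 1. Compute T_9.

-147618

T_1 = 3(-3) - 9 = -18
T_2 = 3(-18) - 9 = -63
T_3 = 3(-63) - 9 = -198
T_4 = 3(-198) - 9 = -603
T_5 = 3(-603) - 9 = -1818
T_6 = 3(-1818) - 9 = -5463
T_7 = 3(-5463) - 9 = -16398
T_8 = 3(-16398) - 9 = -49203
T_9 = 3(-49203) - 9 = -147618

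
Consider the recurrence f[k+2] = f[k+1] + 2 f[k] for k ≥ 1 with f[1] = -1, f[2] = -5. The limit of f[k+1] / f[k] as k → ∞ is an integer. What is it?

The characteristic equation is r^2 - r - 2 = 0, which factors as (r - 2)(r + 1) = 0.
So the roots are 2 and -1. Since |2| > |-1| and the coefficient of 2^k is non-zero, the ratio tends to 2.

2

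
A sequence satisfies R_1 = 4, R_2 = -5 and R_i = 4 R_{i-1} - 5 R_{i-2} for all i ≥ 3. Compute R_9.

R_3 = 4(-5) - 5(4) = -40
R_4 = 4(-40) - 5(-5) = -135
R_5 = 4(-135) - 5(-40) = -340
R_6 = 4(-340) - 5(-135) = -685
R_7 = 4(-685) - 5(-340) = -1040
R_8 = 4(-1040) - 5(-685) = -735
R_9 = 4(-735) - 5(-1040) = 2260

2260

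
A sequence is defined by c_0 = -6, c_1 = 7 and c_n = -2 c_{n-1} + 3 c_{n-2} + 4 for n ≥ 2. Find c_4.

c_2 = -2*7 + 3*(-6) + 4 = -28
c_3 = -2*(-28) + 3*7 + 4 = 81
c_4 = -2*81 + 3*(-28) + 4 = -242

-242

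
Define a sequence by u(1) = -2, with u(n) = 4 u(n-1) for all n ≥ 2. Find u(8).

u(2) = 4·(-2) = -8
u(3) = 4·(-8) = -32
u(4) = 4·(-32) = -128
u(5) = 4·(-128) = -512
u(6) = 4·(-512) = -2048
u(7) = 4·(-2048) = -8192
u(8) = 4·(-8192) = -32768

-32768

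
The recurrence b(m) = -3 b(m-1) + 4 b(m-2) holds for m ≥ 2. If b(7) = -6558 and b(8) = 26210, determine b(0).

Rearranging, b(m-2) = (b(m) + 3 b(m-1)) / 4.
b(6) = (26210 + 3*(-6558)) / 4 = 6536/4 = 1634
b(5) = (-6558 + 3*1634) / 4 = -1656/4 = -414
b(4) = (1634 + 3*(-414)) / 4 = 392/4 = 98
b(3) = (-414 + 3*98) / 4 = -120/4 = -30
b(2) = (98 + 3*(-30)) / 4 = 8/4 = 2
b(1) = (-30 + 3*2) / 4 = -24/4 = -6
b(0) = (2 + 3*(-6)) / 4 = -16/4 = -4

-4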